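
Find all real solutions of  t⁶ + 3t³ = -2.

t = -1.2599 or t = -1

Let u = t³. The equation becomes u² + 3u + 2 = 0.
Factor: (u + 1)(u + 2) = 0, so u = -1 or u = -2.
t³ = -1 gives t = -1.
t³ = -2 gives t = -∛(2) ≈ -1.2599.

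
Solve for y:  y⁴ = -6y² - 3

No real solutions.

Let u = y². The equation becomes u² + 6u + 3 = 0.
By the quadratic formula, u = -3 + √(6) or u = -3 - √(6).
y² = -3 + √(6) < 0 has no real solution.
y² = -3 - √(6) < 0 has no real solution.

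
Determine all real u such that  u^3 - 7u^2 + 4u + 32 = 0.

Possible rational roots are divisors of 32. Testing u = 4 gives 0, so (u - 4) is a factor.
Divide: u^3 - 7u^2 + 4u + 32 = (u - 4)(u^2 - 3u - 8).
Apply the quadratic formula to u^2 - 3u - 8 = 0: u = (3 +/- sqrt(41))/2, i.e. u ~= 4.7016 or u ~= -1.7016.

u = -1.7016 or u = 4 or u = 4.7016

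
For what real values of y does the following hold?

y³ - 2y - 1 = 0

Possible rational roots are divisors of -1. Testing y = -1 gives 0, so (y + 1) is a factor.
Divide: y³ - 2y - 1 = (y + 1)(y² - y - 1).
Apply the quadratic formula to y² - y - 1 = 0: y = (1 ± √5)/2, i.e. y ≈ 1.618 or y ≈ -0.618.

y = -1 or y = -0.618 or y = 1.618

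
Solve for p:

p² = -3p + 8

Rearrange to standard form: p² + 3p - 8 = 0.
Discriminant: (3)² − 4·1·(-8) = 41.
Quadratic formula: p = (-3 ± √41) / 2.
So p = -3/2 + √(41)/2 ≈ 1.7016 or p = -√(41)/2 - 3/2 ≈ -4.7016.

p = -4.7016 or p = 1.7016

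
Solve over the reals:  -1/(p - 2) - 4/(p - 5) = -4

p = 2.1845 or p = 6.0655

Multiply both sides by (p - 2)(p - 5):
-(p - 5) - 4(p - 2) = -4(p - 2)(p - 5).
Expand and collect terms: -4p^2 + 33p - 53 = 0.
By the quadratic formula, p = (-33 +/- sqrt(241)) / -8, so p ~= 2.1845 or p ~= 6.0655.
Neither value makes a denominator zero (p != 2, p != 5), so both are valid.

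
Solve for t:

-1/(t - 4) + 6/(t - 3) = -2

Multiply both sides by (t - 4)(t - 3):
-(t - 3) + 6(t - 4) = -2(t - 4)(t - 3).
Expand and collect terms: -2t² + 9t - 3 = 0.
By the quadratic formula, t = (-9 ± √57) / -4, so t ≈ 0.3625 or t ≈ 4.1375.
Neither value makes a denominator zero (t ≠ 4, t ≠ 3), so both are valid.

t = 0.3625 or t = 4.1375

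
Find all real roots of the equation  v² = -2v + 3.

Bring every term to one side: v² + 2v - 3 = 0.
Factor: (v - 1)(v + 3) = 0.
So v = 1 or v = -3.

v = -3 or v = 1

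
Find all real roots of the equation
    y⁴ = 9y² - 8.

y = -2.8284 or y = -1 or y = 1 or y = 2.8284

Let u = y². The equation becomes u² - 9u + 8 = 0.
Factor: (u - 8)(u - 1) = 0, so u = 8 or u = 1.
y² = 8 gives y = ±2·√(2) ≈ ±2.8284.
y² = 1 gives y = ±1.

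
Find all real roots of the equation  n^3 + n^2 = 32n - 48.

Rearrange: n^3 + n^2 - 32n + 48 = 0.
Possible rational roots are divisors of 48. Testing n = 4 gives 0, so (n - 4) is a factor.
Divide: n^3 + n^2 - 32n + 48 = (n - 4)(n^2 + 5n - 12).
Apply the quadratic formula to n^2 + 5n - 12 = 0: n = (-5 +/- sqrt(73))/2, i.e. n ~= 1.772 or n ~= -6.772.

n = -6.772 or n = 1.772 or n = 4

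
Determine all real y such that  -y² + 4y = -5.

y = -1 or y = 5

Bring every term to one side: -y² + 4y + 5 = 0.
Factor: -1(y - 5)(y + 1) = 0.
So y = 5 or y = -1.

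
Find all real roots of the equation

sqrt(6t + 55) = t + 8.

t = -1

Square both sides: 6t + 55 = (t + 8)^2.
Expand and rearrange: t^2 + 10t + 9 = 0.
Solving gives t = -1 or t = -9.
Check each candidate in the original equation:
  t = -1: sqrt(49) = 7, while t + 8 = 7 — valid.
  t = -9: sqrt(1) = 1, while t + 8 = -1 — extraneous.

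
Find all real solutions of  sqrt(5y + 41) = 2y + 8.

Square both sides: 5y + 41 = (2y + 8)^2.
Expand and rearrange: 4y^2 + 27y + 23 = 0.
Solving gives y = -1 or y = -5.75.
Check each candidate in the original equation:
  y = -1: sqrt(36) = 6, while 2y + 8 = 6 — valid.
  y = -5.75: sqrt(12.25) = 3.5, while 2y + 8 = -3.5 — extraneous.

y = -1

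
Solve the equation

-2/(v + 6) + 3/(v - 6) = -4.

v = -5.465 or v = 5.215

Multiply both sides by (v + 6)(v - 6):
-2(v - 6) + 3(v + 6) = -4(v + 6)(v - 6).
Expand and collect terms: -4v^2 - v + 114 = 0.
By the quadratic formula, v = (1 +/- sqrt(1825)) / -8, so v ~= -5.465 or v ~= 5.215.
Neither value makes a denominator zero (v != -6, v != 6), so both are valid.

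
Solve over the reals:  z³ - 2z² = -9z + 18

Rearrange: z³ - 2z² + 9z - 18 = 0.
Possible rational roots are divisors of -18. Testing z = 2 gives 0, so (z - 2) is a factor.
Divide: z³ - 2z² + 9z - 18 = (z - 2)(z² + 9).
The quadratic z² + 9 has discriminant -36 < 0, so no further real roots.

z = 2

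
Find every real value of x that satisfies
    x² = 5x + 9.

x = -1.4051 or x = 6.4051

Rearrange to standard form: x² - 5x - 9 = 0.
Discriminant: (-5)² − 4·1·(-9) = 61.
Quadratic formula: x = (5 ± √61) / 2.
So x = 5/2 + √(61)/2 ≈ 6.4051 or x = 5/2 - √(61)/2 ≈ -1.4051.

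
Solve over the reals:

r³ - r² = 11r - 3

Rearrange: r³ - r² - 11r + 3 = 0.
Possible rational roots are divisors of 3. Testing r = -3 gives 0, so (r + 3) is a factor.
Divide: r³ - r² - 11r + 3 = (r + 3)(r² - 4r + 1).
Apply the quadratic formula to r² - 4r + 1 = 0: r = (4 ± √12)/2, i.e. r ≈ 3.7321 or r ≈ 0.2679.

r = -3 or r = 0.2679 or r = 3.7321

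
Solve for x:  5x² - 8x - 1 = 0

Discriminant: (-8)² − 4·5·(-1) = 84.
Quadratic formula: x = (8 ± √84) / 10.
So x = 4/5 + √(21)/5 ≈ 1.7165 or x = 4/5 - √(21)/5 ≈ -0.1165.

x = -0.1165 or x = 1.7165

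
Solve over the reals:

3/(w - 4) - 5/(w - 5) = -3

w = 3.5316 or w = 6.135

Multiply both sides by (w - 4)(w - 5):
3(w - 5) - 5(w - 4) = -3(w - 4)(w - 5).
Expand and collect terms: -3w^2 + 29w - 65 = 0.
By the quadratic formula, w = (-29 +/- sqrt(61)) / -6, so w ~= 3.5316 or w ~= 6.135.
Neither value makes a denominator zero (w != 4, w != 5), so both are valid.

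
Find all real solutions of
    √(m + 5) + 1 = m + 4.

Isolate the radical: √(m + 5) = m + 3.
Square both sides: m + 5 = (m + 3)².
Expand and rearrange: m² + 5m + 4 = 0.
Solving gives m = -1 or m = -4.
Check each candidate in the original equation:
  m = -1: √(4) = 2, while m + 3 = 2 — valid.
  m = -4: √(1) = 1, while m + 3 = -1 — extraneous.

m = -1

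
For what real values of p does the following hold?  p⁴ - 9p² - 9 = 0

p = -3.1477 or p = 3.1477

Let u = p². The equation becomes u² - 9u - 9 = 0.
By the quadratic formula, u = 9/2 + 3·√(13)/2 or u = 9/2 - 3·√(13)/2.
p² = 9/2 + 3·√(13)/2 gives p = ±√(9/2 + 3·√(13)/2) ≈ ±3.1477.
p² = 9/2 - 3·√(13)/2 < 0 has no real solution.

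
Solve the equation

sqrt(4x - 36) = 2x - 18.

x = 9 or x = 10

Square both sides: 4x - 36 = (2x - 18)^2.
Expand and rearrange: 4x^2 - 76x + 360 = 0.
Solving gives x = 10 or x = 9.
Check each candidate in the original equation:
  x = 10: sqrt(4) = 2, while 2x - 18 = 2 — valid.
  x = 9: sqrt(0) = 0, while 2x - 18 = 0 — valid.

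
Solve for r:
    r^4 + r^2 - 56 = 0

r = -2.6458 or r = 2.6458

Let u = r^2. The equation becomes u^2 + u - 56 = 0.
Factor: (u - 7)(u + 8) = 0, so u = 7 or u = -8.
r^2 = 7 gives r = +/-sqrt(7) ~= +/-2.6458.
r^2 = -8 < 0 has no real solution.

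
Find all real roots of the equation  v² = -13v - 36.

v = -9 or v = -4

Bring every term to one side: v² + 13v + 36 = 0.
Factor: (v + 4)(v + 9) = 0.
So v = -4 or v = -9.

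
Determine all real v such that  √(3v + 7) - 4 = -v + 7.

v = 6

Isolate the radical: √(3v + 7) = -v + 11.
Square both sides: 3v + 7 = (-v + 11)².
Expand and rearrange: v² - 25v + 114 = 0.
Solving gives v = 19 or v = 6.
Check each candidate in the original equation:
  v = 19: √(64) = 8, while -v + 11 = -8 — extraneous.
  v = 6: √(25) = 5, while -v + 11 = 5 — valid.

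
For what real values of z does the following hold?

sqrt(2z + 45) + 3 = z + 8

Isolate the radical: sqrt(2z + 45) = z + 5.
Square both sides: 2z + 45 = (z + 5)^2.
Expand and rearrange: z^2 + 8z - 20 = 0.
Solving gives z = 2 or z = -10.
Check each candidate in the original equation:
  z = 2: sqrt(49) = 7, while z + 5 = 7 — valid.
  z = -10: sqrt(25) = 5, while z + 5 = -5 — extraneous.

z = 2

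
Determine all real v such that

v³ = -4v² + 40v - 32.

Rearrange: v³ + 4v² - 40v + 32 = 0.
Possible rational roots are divisors of 32. Testing v = 4 gives 0, so (v - 4) is a factor.
Divide: v³ + 4v² - 40v + 32 = (v - 4)(v² + 8v - 8).
Apply the quadratic formula to v² + 8v - 8 = 0: v = (-8 ± √96)/2, i.e. v ≈ 0.899 or v ≈ -8.899.

v = -8.899 or v = 0.899 or v = 4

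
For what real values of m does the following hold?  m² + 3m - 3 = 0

Discriminant: (3)² − 4·1·(-3) = 21.
Quadratic formula: m = (-3 ± √21) / 2.
So m = -3/2 + √(21)/2 ≈ 0.7913 or m = -√(21)/2 - 3/2 ≈ -3.7913.

m = -3.7913 or m = 0.7913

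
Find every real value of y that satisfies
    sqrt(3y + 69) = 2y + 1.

y = 4

Square both sides: 3y + 69 = (2y + 1)^2.
Expand and rearrange: 4y^2 + y - 68 = 0.
Solving gives y = 4 or y = -4.25.
Check each candidate in the original equation:
  y = 4: sqrt(81) = 9, while 2y + 1 = 9 — valid.
  y = -4.25: sqrt(56.25) = 7.5, while 2y + 1 = -7.5 — extraneous.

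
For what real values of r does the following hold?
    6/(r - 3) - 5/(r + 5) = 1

r = -8.2621 or r = 7.2621

Multiply both sides by (r - 3)(r + 5):
6(r + 5) - 5(r - 3) = (r - 3)(r + 5).
Expand and collect terms: r² + r - 60 = 0.
By the quadratic formula, r = (-1 ± √241) / 2, so r ≈ 7.2621 or r ≈ -8.2621.
Neither value makes a denominator zero (r ≠ 3, r ≠ -5), so both are valid.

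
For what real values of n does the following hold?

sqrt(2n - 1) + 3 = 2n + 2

Isolate the radical: sqrt(2n - 1) = 2n - 1.
Square both sides: 2n - 1 = (2n - 1)^2.
Expand and rearrange: 4n^2 - 6n + 2 = 0.
Solving gives n = 1 or n = 0.5.
Check each candidate in the original equation:
  n = 1: sqrt(1) = 1, while 2n - 1 = 1 — valid.
  n = 0.5: sqrt(0) = 0, while 2n - 1 = 0 — valid.

n = 0.5 or n = 1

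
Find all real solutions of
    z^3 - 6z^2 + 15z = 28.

Rearrange: z^3 - 6z^2 + 15z - 28 = 0.
Possible rational roots are divisors of -28. Testing z = 4 gives 0, so (z - 4) is a factor.
Divide: z^3 - 6z^2 + 15z - 28 = (z - 4)(z^2 - 2z + 7).
The quadratic z^2 - 2z + 7 has discriminant -24 < 0, so no further real roots.

z = 4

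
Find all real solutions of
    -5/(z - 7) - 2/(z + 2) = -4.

Multiply both sides by (z - 7)(z + 2):
-5(z + 2) - 2(z - 7) = -4(z - 7)(z + 2).
Expand and collect terms: -4z^2 + 27z + 52 = 0.
By the quadratic formula, z = (-27 +/- sqrt(1561)) / -8, so z ~= -1.5637 or z ~= 8.3137.
Neither value makes a denominator zero (z != 7, z != -2), so both are valid.

z = -1.5637 or z = 8.3137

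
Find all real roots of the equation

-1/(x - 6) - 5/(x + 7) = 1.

x = -12.2892 or x = 5.2892

Multiply both sides by (x - 6)(x + 7):
-(x + 7) - 5(x - 6) = (x - 6)(x + 7).
Expand and collect terms: x² + 7x - 65 = 0.
By the quadratic formula, x = (-7 ± √309) / 2, so x ≈ 5.2892 or x ≈ -12.2892.
Neither value makes a denominator zero (x ≠ 6, x ≠ -7), so both are valid.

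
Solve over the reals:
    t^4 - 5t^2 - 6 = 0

t = -2.4495 or t = 2.4495

Let u = t^2. The equation becomes u^2 - 5u - 6 = 0.
Factor: (u - 6)(u + 1) = 0, so u = 6 or u = -1.
t^2 = 6 gives t = +/-sqrt(6) ~= +/-2.4495.
t^2 = -1 < 0 has no real solution.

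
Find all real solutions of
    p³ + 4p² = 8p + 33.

Rearrange: p³ + 4p² - 8p - 33 = 0.
Possible rational roots are divisors of -33. Testing p = -3 gives 0, so (p + 3) is a factor.
Divide: p³ + 4p² - 8p - 33 = (p + 3)(p² + p - 11).
Apply the quadratic formula to p² + p - 11 = 0: p = (-1 ± √45)/2, i.e. p ≈ 2.8541 or p ≈ -3.8541.

p = -3.8541 or p = -3 or p = 2.8541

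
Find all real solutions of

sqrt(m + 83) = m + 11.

m = -2

Square both sides: m + 83 = (m + 11)^2.
Expand and rearrange: m^2 + 21m + 38 = 0.
Solving gives m = -2 or m = -19.
Check each candidate in the original equation:
  m = -2: sqrt(81) = 9, while m + 11 = 9 — valid.
  m = -19: sqrt(64) = 8, while m + 11 = -8 — extraneous.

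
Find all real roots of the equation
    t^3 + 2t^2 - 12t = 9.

Rearrange: t^3 + 2t^2 - 12t - 9 = 0.
Possible rational roots are divisors of -9. Testing t = 3 gives 0, so (t - 3) is a factor.
Divide: t^3 + 2t^2 - 12t - 9 = (t - 3)(t^2 + 5t + 3).
Apply the quadratic formula to t^2 + 5t + 3 = 0: t = (-5 +/- sqrt(13))/2, i.e. t ~= -0.6972 or t ~= -4.3028.

t = -4.3028 or t = -0.6972 or t = 3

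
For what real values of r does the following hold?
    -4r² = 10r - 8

Rearrange to standard form: -4r² - 10r + 8 = 0.
Discriminant: (-10)² − 4·(-4)·8 = 228.
Quadratic formula: r = (10 ± √228) / (-8).
So r = -√(57)/4 - 5/4 ≈ -3.1375 or r = -5/4 + √(57)/4 ≈ 0.6375.

r = -3.1375 or r = 0.6375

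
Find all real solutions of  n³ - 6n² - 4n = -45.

n = -2.5414 or n = 3.5414 or n = 5

Rearrange: n³ - 6n² - 4n + 45 = 0.
Possible rational roots are divisors of 45. Testing n = 5 gives 0, so (n - 5) is a factor.
Divide: n³ - 6n² - 4n + 45 = (n - 5)(n² - n - 9).
Apply the quadratic formula to n² - n - 9 = 0: n = (1 ± √37)/2, i.e. n ≈ 3.5414 or n ≈ -2.5414.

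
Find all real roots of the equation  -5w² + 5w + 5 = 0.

Discriminant: (5)² − 4·(-5)·5 = 125.
Quadratic formula: w = (-5 ± √125) / (-10).
So w = 1/2 - √(5)/2 ≈ -0.618 or w = 1/2 + √(5)/2 ≈ 1.618.

w = -0.618 or w = 1.618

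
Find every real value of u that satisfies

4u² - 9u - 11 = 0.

u = -0.8789 or u = 3.1289

Discriminant: (-9)² − 4·4·(-11) = 257.
Quadratic formula: u = (9 ± √257) / 8.
So u = 9/8 + √(257)/8 ≈ 3.1289 or u = 9/8 - √(257)/8 ≈ -0.8789.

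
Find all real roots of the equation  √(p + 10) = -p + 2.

Square both sides: p + 10 = (-p + 2)².
Expand and rearrange: p² - 5p - 6 = 0.
Solving gives p = 6 or p = -1.
Check each candidate in the original equation:
  p = 6: √(16) = 4, while -p + 2 = -4 — extraneous.
  p = -1: √(9) = 3, while -p + 2 = 3 — valid.

p = -1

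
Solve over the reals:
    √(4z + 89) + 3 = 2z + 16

Isolate the radical: √(4z + 89) = 2z + 13.
Square both sides: 4z + 89 = (2z + 13)².
Expand and rearrange: 4z² + 48z + 80 = 0.
Solving gives z = -2 or z = -10.
Check each candidate in the original equation:
  z = -2: √(81) = 9, while 2z + 13 = 9 — valid.
  z = -10: √(49) = 7, while 2z + 13 = -7 — extraneous.

z = -2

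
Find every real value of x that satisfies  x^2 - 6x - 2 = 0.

x = -0.3166 or x = 6.3166

Discriminant: (-6)^2 - 4*1*(-2) = 44.
Quadratic formula: x = (6 +/- sqrt(44)) / 2.
So x = 3 + sqrt(11) ~= 6.3166 or x = 3 - sqrt(11) ~= -0.3166.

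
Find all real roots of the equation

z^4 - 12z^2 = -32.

z = -2.8284 or z = -2 or z = 2 or z = 2.8284

Let u = z^2. The equation becomes u^2 - 12u + 32 = 0.
Factor: (u - 4)(u - 8) = 0, so u = 4 or u = 8.
z^2 = 4 gives z = +/-2.
z^2 = 8 gives z = +/-2*sqrt(2) ~= +/-2.8284.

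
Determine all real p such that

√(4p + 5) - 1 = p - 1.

p = 5

Isolate the radical: √(4p + 5) = p.
Square both sides: 4p + 5 = (p)².
Expand and rearrange: p² - 4p - 5 = 0.
Solving gives p = 5 or p = -1.
Check each candidate in the original equation:
  p = 5: √(25) = 5, while p = 5 — valid.
  p = -1: √(1) = 1, while p = -1 — extraneous.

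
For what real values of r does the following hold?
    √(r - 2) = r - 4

r = 6

Square both sides: r - 2 = (r - 4)².
Expand and rearrange: r² - 9r + 18 = 0.
Solving gives r = 6 or r = 3.
Check each candidate in the original equation:
  r = 6: √(4) = 2, while r - 4 = 2 — valid.
  r = 3: √(1) = 1, while r - 4 = -1 — extraneous.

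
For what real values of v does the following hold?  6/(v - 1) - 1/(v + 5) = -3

Multiply both sides by (v - 1)(v + 5):
6(v + 5) - (v - 1) = -3(v - 1)(v + 5).
Expand and collect terms: -3v^2 - 17v - 16 = 0.
By the quadratic formula, v = (17 +/- sqrt(97)) / -6, so v ~= -4.4748 or v ~= -1.1919.
Neither value makes a denominator zero (v != 1, v != -5), so both are valid.

v = -4.4748 or v = -1.1919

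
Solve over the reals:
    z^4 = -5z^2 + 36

z = -2 or z = 2

Let u = z^2. The equation becomes u^2 + 5u - 36 = 0.
Factor: (u - 4)(u + 9) = 0, so u = 4 or u = -9.
z^2 = 4 gives z = +/-2.
z^2 = -9 < 0 has no real solution.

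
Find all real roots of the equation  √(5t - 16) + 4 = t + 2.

t = 4 or t = 5

Isolate the radical: √(5t - 16) = t - 2.
Square both sides: 5t - 16 = (t - 2)².
Expand and rearrange: t² - 9t + 20 = 0.
Solving gives t = 5 or t = 4.
Check each candidate in the original equation:
  t = 5: √(9) = 3, while t - 2 = 3 — valid.
  t = 4: √(4) = 2, while t - 2 = 2 — valid.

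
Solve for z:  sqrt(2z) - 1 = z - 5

Isolate the radical: sqrt(2z) = z - 4.
Square both sides: 2z = (z - 4)^2.
Expand and rearrange: z^2 - 10z + 16 = 0.
Solving gives z = 8 or z = 2.
Check each candidate in the original equation:
  z = 8: sqrt(16) = 4, while z - 4 = 4 — valid.
  z = 2: sqrt(4) = 2, while z - 4 = -2 — extraneous.

z = 8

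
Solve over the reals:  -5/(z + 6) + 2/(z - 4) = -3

z = -4.1856 or z = 3.1856

Multiply both sides by (z + 6)(z - 4):
-5(z - 4) + 2(z + 6) = -3(z + 6)(z - 4).
Expand and collect terms: -3z^2 - 3z + 40 = 0.
By the quadratic formula, z = (3 +/- sqrt(489)) / -6, so z ~= -4.1856 or z ~= 3.1856.
Neither value makes a denominator zero (z != -6, z != 4), so both are valid.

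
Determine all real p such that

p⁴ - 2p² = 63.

p = -3 or p = 3

Let u = p². The equation becomes u² - 2u - 63 = 0.
Factor: (u + 7)(u - 9) = 0, so u = -7 or u = 9.
p² = -7 < 0 has no real solution.
p² = 9 gives p = ±3.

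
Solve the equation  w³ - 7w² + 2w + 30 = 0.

Possible rational roots are divisors of 30. Testing w = 3 gives 0, so (w - 3) is a factor.
Divide: w³ - 7w² + 2w + 30 = (w - 3)(w² - 4w - 10).
Apply the quadratic formula to w² - 4w - 10 = 0: w = (4 ± √56)/2, i.e. w ≈ 5.7417 or w ≈ -1.7417.

w = -1.7417 or w = 3 or w = 5.7417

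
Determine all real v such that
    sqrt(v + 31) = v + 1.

Square both sides: v + 31 = (v + 1)^2.
Expand and rearrange: v^2 + v - 30 = 0.
Solving gives v = 5 or v = -6.
Check each candidate in the original equation:
  v = 5: sqrt(36) = 6, while v + 1 = 6 — valid.
  v = -6: sqrt(25) = 5, while v + 1 = -5 — extraneous.

v = 5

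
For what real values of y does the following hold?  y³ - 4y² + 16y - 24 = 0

y = 2

Possible rational roots are divisors of -24. Testing y = 2 gives 0, so (y - 2) is a factor.
Divide: y³ - 4y² + 16y - 24 = (y - 2)(y² - 2y + 12).
The quadratic y² - 2y + 12 has discriminant -44 < 0, so no further real roots.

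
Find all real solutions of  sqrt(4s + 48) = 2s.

Square both sides: 4s + 48 = (2s)^2.
Expand and rearrange: 4s^2 - 4s - 48 = 0.
Solving gives s = 4 or s = -3.
Check each candidate in the original equation:
  s = 4: sqrt(64) = 8, while 2s = 8 — valid.
  s = -3: sqrt(36) = 6, while 2s = -6 — extraneous.

s = 4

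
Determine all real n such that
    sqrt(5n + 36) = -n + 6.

n = 0

Square both sides: 5n + 36 = (-n + 6)^2.
Expand and rearrange: n^2 - 17n = 0.
Solving gives n = 17 or n = 0.
Check each candidate in the original equation:
  n = 17: sqrt(121) = 11, while -n + 6 = -11 — extraneous.
  n = 0: sqrt(36) = 6, while -n + 6 = 6 — valid.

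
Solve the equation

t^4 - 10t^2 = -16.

Let u = t^2. The equation becomes u^2 - 10u + 16 = 0.
Factor: (u - 8)(u - 2) = 0, so u = 8 or u = 2.
t^2 = 8 gives t = +/-2*sqrt(2) ~= +/-2.8284.
t^2 = 2 gives t = +/-sqrt(2) ~= +/-1.4142.

t = -2.8284 or t = -1.4142 or t = 1.4142 or t = 2.8284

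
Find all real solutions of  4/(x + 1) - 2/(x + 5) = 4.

Multiply both sides by (x + 1)(x + 5):
4(x + 5) - 2(x + 1) = 4(x + 1)(x + 5).
Expand and collect terms: 4x² + 22x + 2 = 0.
By the quadratic formula, x = (-22 ± √452) / 8, so x ≈ -0.0925 or x ≈ -5.4075.
Neither value makes a denominator zero (x ≠ -1, x ≠ -5), so both are valid.

x = -5.4075 or x = -0.0925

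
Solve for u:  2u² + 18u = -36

Bring every term to one side: 2u² + 18u + 36 = 0.
Factor: 2(u + 3)(u + 6) = 0.
So u = -3 or u = -6.

u = -6 or u = -3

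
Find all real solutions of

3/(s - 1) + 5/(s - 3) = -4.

s = -0.2247 or s = 2.2247

Multiply both sides by (s - 1)(s - 3):
3(s - 3) + 5(s - 1) = -4(s - 1)(s - 3).
Expand and collect terms: -4s^2 + 8s + 2 = 0.
By the quadratic formula, s = (-8 +/- sqrt(96)) / -8, so s ~= -0.2247 or s ~= 2.2247.
Neither value makes a denominator zero (s != 1, s != 3), so both are valid.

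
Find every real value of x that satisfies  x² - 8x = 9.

Bring every term to one side: x² - 8x - 9 = 0.
Factor: (x - 9)(x + 1) = 0.
So x = 9 or x = -1.

x = -1 or x = 9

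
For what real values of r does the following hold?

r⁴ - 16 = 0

r = -2 or r = 2

Let u = r². The equation becomes u² - 16 = 0.
Factor: (u - 4)(u + 4) = 0, so u = 4 or u = -4.
r² = 4 gives r = ±2.
r² = -4 < 0 has no real solution.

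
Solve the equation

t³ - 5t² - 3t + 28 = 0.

Possible rational roots are divisors of 28. Testing t = 4 gives 0, so (t - 4) is a factor.
Divide: t³ - 5t² - 3t + 28 = (t - 4)(t² - t - 7).
Apply the quadratic formula to t² - t - 7 = 0: t = (1 ± √29)/2, i.e. t ≈ 3.1926 or t ≈ -2.1926.

t = -2.1926 or t = 3.1926 or t = 4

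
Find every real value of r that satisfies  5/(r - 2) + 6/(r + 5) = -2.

Multiply both sides by (r - 2)(r + 5):
5(r + 5) + 6(r - 2) = -2(r - 2)(r + 5).
Expand and collect terms: -2r² - 17r + 7 = 0.
By the quadratic formula, r = (17 ± √345) / -4, so r ≈ -8.8935 or r ≈ 0.3935.
Neither value makes a denominator zero (r ≠ 2, r ≠ -5), so both are valid.

r = -8.8935 or r = 0.3935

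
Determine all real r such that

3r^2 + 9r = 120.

Bring every term to one side: 3r^2 + 9r - 120 = 0.
Factor: 3(r + 8)(r - 5) = 0.
So r = -8 or r = 5.

r = -8 or r = 5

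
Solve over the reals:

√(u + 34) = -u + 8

u = 2

Square both sides: u + 34 = (-u + 8)².
Expand and rearrange: u² - 17u + 30 = 0.
Solving gives u = 15 or u = 2.
Check each candidate in the original equation:
  u = 15: √(49) = 7, while -u + 8 = -7 — extraneous.
  u = 2: √(36) = 6, while -u + 8 = 6 — valid.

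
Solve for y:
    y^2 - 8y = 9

y = -1 or y = 9

Bring every term to one side: y^2 - 8y - 9 = 0.
Factor: (y - 9)(y + 1) = 0.
So y = 9 or y = -1.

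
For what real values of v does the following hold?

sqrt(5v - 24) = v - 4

Square both sides: 5v - 24 = (v - 4)^2.
Expand and rearrange: v^2 - 13v + 40 = 0.
Solving gives v = 8 or v = 5.
Check each candidate in the original equation:
  v = 8: sqrt(16) = 4, while v - 4 = 4 — valid.
  v = 5: sqrt(1) = 1, while v - 4 = 1 — valid.

v = 5 or v = 8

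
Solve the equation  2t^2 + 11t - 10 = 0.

t = -6.2944 or t = 0.7944

Discriminant: (11)^2 - 4*2*(-10) = 201.
Quadratic formula: t = (-11 +/- sqrt(201)) / 4.
So t = -11/4 + sqrt(201)/4 ~= 0.7944 or t = -sqrt(201)/4 - 11/4 ~= -6.2944.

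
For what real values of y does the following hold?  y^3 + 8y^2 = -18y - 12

y = -4.7321 or y = -2 or y = -1.2679

Rearrange: y^3 + 8y^2 + 18y + 12 = 0.
Possible rational roots are divisors of 12. Testing y = -2 gives 0, so (y + 2) is a factor.
Divide: y^3 + 8y^2 + 18y + 12 = (y + 2)(y^2 + 6y + 6).
Apply the quadratic formula to y^2 + 6y + 6 = 0: y = (-6 +/- sqrt(12))/2, i.e. y ~= -1.2679 or y ~= -4.7321.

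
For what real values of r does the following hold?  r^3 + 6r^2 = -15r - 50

r = -5

Rearrange: r^3 + 6r^2 + 15r + 50 = 0.
Possible rational roots are divisors of 50. Testing r = -5 gives 0, so (r + 5) is a factor.
Divide: r^3 + 6r^2 + 15r + 50 = (r + 5)(r^2 + r + 10).
The quadratic r^2 + r + 10 has discriminant -39 < 0, so no further real roots.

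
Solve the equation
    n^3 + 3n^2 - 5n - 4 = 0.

Possible rational roots are divisors of -4. Testing n = -4 gives 0, so (n + 4) is a factor.
Divide: n^3 + 3n^2 - 5n - 4 = (n + 4)(n^2 - n - 1).
Apply the quadratic formula to n^2 - n - 1 = 0: n = (1 +/- sqrt(5))/2, i.e. n ~= 1.618 or n ~= -0.618.

n = -4 or n = -0.618 or n = 1.618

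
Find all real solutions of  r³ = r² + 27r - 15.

r = -5 or r = 0.5505 or r = 5.4495

Rearrange: r³ - r² - 27r + 15 = 0.
Possible rational roots are divisors of 15. Testing r = -5 gives 0, so (r + 5) is a factor.
Divide: r³ - r² - 27r + 15 = (r + 5)(r² - 6r + 3).
Apply the quadratic formula to r² - 6r + 3 = 0: r = (6 ± √24)/2, i.e. r ≈ 5.4495 or r ≈ 0.5505.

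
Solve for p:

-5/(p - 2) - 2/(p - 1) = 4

Multiply both sides by (p - 2)(p - 1):
-5(p - 1) - 2(p - 2) = 4(p - 2)(p - 1).
Expand and collect terms: 4p² - 5p - 1 = 0.
By the quadratic formula, p = (5 ± √41) / 8, so p ≈ 1.4254 or p ≈ -0.1754.
Neither value makes a denominator zero (p ≠ 2, p ≠ 1), so both are valid.

p = -0.1754 or p = 1.4254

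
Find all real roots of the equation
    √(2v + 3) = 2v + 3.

v = -1.5 or v = -1

Square both sides: 2v + 3 = (2v + 3)².
Expand and rearrange: 4v² + 10v + 6 = 0.
Solving gives v = -1 or v = -1.5.
Check each candidate in the original equation:
  v = -1: √(1) = 1, while 2v + 3 = 1 — valid.
  v = -1.5: √(0) = 0, while 2v + 3 = 0 — valid.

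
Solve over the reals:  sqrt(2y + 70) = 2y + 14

y = -3

Square both sides: 2y + 70 = (2y + 14)^2.
Expand and rearrange: 4y^2 + 54y + 126 = 0.
Solving gives y = -3 or y = -10.5.
Check each candidate in the original equation:
  y = -3: sqrt(64) = 8, while 2y + 14 = 8 — valid.
  y = -10.5: sqrt(49) = 7, while 2y + 14 = -7 — extraneous.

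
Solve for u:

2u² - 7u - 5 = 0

u = -0.6085 or u = 4.1085

Discriminant: (-7)² − 4·2·(-5) = 89.
Quadratic formula: u = (7 ± √89) / 4.
So u = 7/4 + √(89)/4 ≈ 4.1085 or u = 7/4 - √(89)/4 ≈ -0.6085.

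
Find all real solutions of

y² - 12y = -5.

Rearrange to standard form: y² - 12y + 5 = 0.
Discriminant: (-12)² − 4·1·5 = 124.
Quadratic formula: y = (12 ± √124) / 2.
So y = √(31) + 6 ≈ 11.5678 or y = 6 - √(31) ≈ 0.4322.

y = 0.4322 or y = 11.5678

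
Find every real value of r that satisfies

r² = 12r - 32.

r = 4 or r = 8

Bring every term to one side: r² - 12r + 32 = 0.
Factor: (r - 8)(r - 4) = 0.
So r = 8 or r = 4.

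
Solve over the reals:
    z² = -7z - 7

z = -5.7913 or z = -1.2087

Rearrange to standard form: z² + 7z + 7 = 0.
Discriminant: (7)² − 4·1·7 = 21.
Quadratic formula: z = (-7 ± √21) / 2.
So z = -7/2 + √(21)/2 ≈ -1.2087 or z = -7/2 - √(21)/2 ≈ -5.7913.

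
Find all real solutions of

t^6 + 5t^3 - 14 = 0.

t = -1.9129 or t = 1.2599

Let u = t^3. The equation becomes u^2 + 5u - 14 = 0.
Factor: (u + 7)(u - 2) = 0, so u = -7 or u = 2.
t^3 = -7 gives t = -(7)^(1/3) ~= -1.9129.
t^3 = 2 gives t = (2)^(1/3) ~= 1.2599.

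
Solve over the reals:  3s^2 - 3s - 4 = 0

Discriminant: (-3)^2 - 4*3*(-4) = 57.
Quadratic formula: s = (3 +/- sqrt(57)) / 6.
So s = 1/2 + sqrt(57)/6 ~= 1.7583 or s = 1/2 - sqrt(57)/6 ~= -0.7583.

s = -0.7583 or s = 1.7583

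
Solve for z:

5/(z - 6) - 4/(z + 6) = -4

Multiply both sides by (z - 6)(z + 6):
5(z + 6) - 4(z - 6) = -4(z - 6)(z + 6).
Expand and collect terms: -4z² - z + 90 = 0.
By the quadratic formula, z = (1 ± √1441) / -8, so z ≈ -4.8701 or z ≈ 4.6201.
Neither value makes a denominator zero (z ≠ 6, z ≠ -6), so both are valid.

z = -4.8701 or z = 4.6201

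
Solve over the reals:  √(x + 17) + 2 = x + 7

x = -1

Isolate the radical: √(x + 17) = x + 5.
Square both sides: x + 17 = (x + 5)².
Expand and rearrange: x² + 9x + 8 = 0.
Solving gives x = -1 or x = -8.
Check each candidate in the original equation:
  x = -1: √(16) = 4, while x + 5 = 4 — valid.
  x = -8: √(9) = 3, while x + 5 = -3 — extraneous.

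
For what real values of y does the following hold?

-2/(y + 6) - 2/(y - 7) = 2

y = -7.0765 or y = 6.0765

Multiply both sides by (y + 6)(y - 7):
-2(y - 7) - 2(y + 6) = 2(y + 6)(y - 7).
Expand and collect terms: 2y² + 2y - 86 = 0.
By the quadratic formula, y = (-2 ± √692) / 4, so y ≈ 6.0765 or y ≈ -7.0765.
Neither value makes a denominator zero (y ≠ -6, y ≠ 7), so both are valid.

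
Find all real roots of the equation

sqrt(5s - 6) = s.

Square both sides: 5s - 6 = (s)^2.
Expand and rearrange: s^2 - 5s + 6 = 0.
Solving gives s = 3 or s = 2.
Check each candidate in the original equation:
  s = 3: sqrt(9) = 3, while s = 3 — valid.
  s = 2: sqrt(4) = 2, while s = 2 — valid.

s = 2 or s = 3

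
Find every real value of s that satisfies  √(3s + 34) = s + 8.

s = -3

Square both sides: 3s + 34 = (s + 8)².
Expand and rearrange: s² + 13s + 30 = 0.
Solving gives s = -3 or s = -10.
Check each candidate in the original equation:
  s = -3: √(25) = 5, while s + 8 = 5 — valid.
  s = -10: √(4) = 2, while s + 8 = -2 — extraneous.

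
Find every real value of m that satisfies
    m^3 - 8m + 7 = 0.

Possible rational roots are divisors of 7. Testing m = 1 gives 0, so (m - 1) is a factor.
Divide: m^3 - 8m + 7 = (m - 1)(m^2 + m - 7).
Apply the quadratic formula to m^2 + m - 7 = 0: m = (-1 +/- sqrt(29))/2, i.e. m ~= 2.1926 or m ~= -3.1926.

m = -3.1926 or m = 1 or m = 2.1926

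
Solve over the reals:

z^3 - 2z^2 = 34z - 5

z = -5 or z = 0.1459 or z = 6.8541

Rearrange: z^3 - 2z^2 - 34z + 5 = 0.
Possible rational roots are divisors of 5. Testing z = -5 gives 0, so (z + 5) is a factor.
Divide: z^3 - 2z^2 - 34z + 5 = (z + 5)(z^2 - 7z + 1).
Apply the quadratic formula to z^2 - 7z + 1 = 0: z = (7 +/- sqrt(45))/2, i.e. z ~= 6.8541 or z ~= 0.1459.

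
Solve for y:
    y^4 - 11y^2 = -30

y = -2.4495 or y = -2.2361 or y = 2.2361 or y = 2.4495

Let u = y^2. The equation becomes u^2 - 11u + 30 = 0.
Factor: (u - 6)(u - 5) = 0, so u = 6 or u = 5.
y^2 = 6 gives y = +/-sqrt(6) ~= +/-2.4495.
y^2 = 5 gives y = +/-sqrt(5) ~= +/-2.2361.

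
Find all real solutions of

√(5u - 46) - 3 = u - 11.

Isolate the radical: √(5u - 46) = u - 8.
Square both sides: 5u - 46 = (u - 8)².
Expand and rearrange: u² - 21u + 110 = 0.
Solving gives u = 11 or u = 10.
Check each candidate in the original equation:
  u = 11: √(9) = 3, while u - 8 = 3 — valid.
  u = 10: √(4) = 2, while u - 8 = 2 — valid.

u = 10 or u = 11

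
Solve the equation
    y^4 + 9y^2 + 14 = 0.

No real solutions.

Let u = y^2. The equation becomes u^2 + 9u + 14 = 0.
Factor: (u + 7)(u + 2) = 0, so u = -7 or u = -2.
y^2 = -7 < 0 has no real solution.
y^2 = -2 < 0 has no real solution.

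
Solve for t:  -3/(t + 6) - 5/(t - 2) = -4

t = -5.3589 or t = 3.3589

Multiply both sides by (t + 6)(t - 2):
-3(t - 2) - 5(t + 6) = -4(t + 6)(t - 2).
Expand and collect terms: -4t^2 - 8t + 72 = 0.
By the quadratic formula, t = (8 +/- sqrt(1216)) / -8, so t ~= -5.3589 or t ~= 3.3589.
Neither value makes a denominator zero (t != -6, t != 2), so both are valid.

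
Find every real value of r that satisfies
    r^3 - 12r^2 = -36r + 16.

Rearrange: r^3 - 12r^2 + 36r - 16 = 0.
Possible rational roots are divisors of -16. Testing r = 4 gives 0, so (r - 4) is a factor.
Divide: r^3 - 12r^2 + 36r - 16 = (r - 4)(r^2 - 8r + 4).
Apply the quadratic formula to r^2 - 8r + 4 = 0: r = (8 +/- sqrt(48))/2, i.e. r ~= 7.4641 or r ~= 0.5359.

r = 0.5359 or r = 4 or r = 7.4641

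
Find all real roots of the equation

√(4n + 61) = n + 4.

Square both sides: 4n + 61 = (n + 4)².
Expand and rearrange: n² + 4n - 45 = 0.
Solving gives n = 5 or n = -9.
Check each candidate in the original equation:
  n = 5: √(81) = 9, while n + 4 = 9 — valid.
  n = -9: √(25) = 5, while n + 4 = -5 — extraneous.

n = 5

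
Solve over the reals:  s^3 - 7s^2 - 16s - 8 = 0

Possible rational roots are divisors of -8. Testing s = -1 gives 0, so (s + 1) is a factor.
Divide: s^3 - 7s^2 - 16s - 8 = (s + 1)(s^2 - 8s - 8).
Apply the quadratic formula to s^2 - 8s - 8 = 0: s = (8 +/- sqrt(96))/2, i.e. s ~= 8.899 or s ~= -0.899.

s = -1 or s = -0.899 or s = 8.899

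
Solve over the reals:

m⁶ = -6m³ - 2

Let u = m³. The equation becomes u² + 6u + 2 = 0.
By the quadratic formula, u = -3 + √(7) or u = -3 - √(7).
m³ = -3 + √(7) gives m = -∛(3 - √(7)) ≈ -0.7076.
m³ = -3 - √(7) gives m = -∛(√(7) + 3) ≈ -1.7806.

m = -1.7806 or m = -0.7076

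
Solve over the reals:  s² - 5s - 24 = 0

s = -3 or s = 8

Factor: (s + 3)(s - 8) = 0.
So s = -3 or s = 8.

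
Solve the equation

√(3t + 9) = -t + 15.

Square both sides: 3t + 9 = (-t + 15)².
Expand and rearrange: t² - 33t + 216 = 0.
Solving gives t = 24 or t = 9.
Check each candidate in the original equation:
  t = 24: √(81) = 9, while -t + 15 = -9 — extraneous.
  t = 9: √(36) = 6, while -t + 15 = 6 — valid.

t = 9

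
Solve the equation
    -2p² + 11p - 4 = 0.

Discriminant: (11)² − 4·(-2)·(-4) = 89.
Quadratic formula: p = (-11 ± √89) / (-4).
So p = 11/4 - √(89)/4 ≈ 0.3915 or p = √(89)/4 + 11/4 ≈ 5.1085.

p = 0.3915 or p = 5.1085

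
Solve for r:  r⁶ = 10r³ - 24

r = 1.5874 or r = 1.8171

Let u = r³. The equation becomes u² - 10u + 24 = 0.
Factor: (u - 6)(u - 4) = 0, so u = 6 or u = 4.
r³ = 6 gives r = ∛(6) ≈ 1.8171.
r³ = 4 gives r = ∛(4) ≈ 1.5874.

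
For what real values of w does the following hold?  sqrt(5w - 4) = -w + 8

w = 4

Square both sides: 5w - 4 = (-w + 8)^2.
Expand and rearrange: w^2 - 21w + 68 = 0.
Solving gives w = 17 or w = 4.
Check each candidate in the original equation:
  w = 17: sqrt(81) = 9, while -w + 8 = -9 — extraneous.
  w = 4: sqrt(16) = 4, while -w + 8 = 4 — valid.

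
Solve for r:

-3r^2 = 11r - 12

r = -4.5465 or r = 0.8798

Rearrange to standard form: -3r^2 - 11r + 12 = 0.
Discriminant: (-11)^2 - 4*(-3)*12 = 265.
Quadratic formula: r = (11 +/- sqrt(265)) / (-6).
So r = -sqrt(265)/6 - 11/6 ~= -4.5465 or r = -11/6 + sqrt(265)/6 ~= 0.8798.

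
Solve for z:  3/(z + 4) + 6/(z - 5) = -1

Multiply both sides by (z + 4)(z - 5):
3(z - 5) + 6(z + 4) = -(z + 4)(z - 5).
Expand and collect terms: -z^2 - 8z + 11 = 0.
By the quadratic formula, z = (8 +/- sqrt(108)) / -2, so z ~= -9.1962 or z ~= 1.1962.
Neither value makes a denominator zero (z != -4, z != 5), so both are valid.

z = -9.1962 or z = 1.1962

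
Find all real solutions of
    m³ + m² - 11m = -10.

m = -4.1926 or m = 1.1926 or m = 2

Rearrange: m³ + m² - 11m + 10 = 0.
Possible rational roots are divisors of 10. Testing m = 2 gives 0, so (m - 2) is a factor.
Divide: m³ + m² - 11m + 10 = (m - 2)(m² + 3m - 5).
Apply the quadratic formula to m² + 3m - 5 = 0: m = (-3 ± √29)/2, i.e. m ≈ 1.1926 or m ≈ -4.1926.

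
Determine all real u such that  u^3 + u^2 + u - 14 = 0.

Possible rational roots are divisors of -14. Testing u = 2 gives 0, so (u - 2) is a factor.
Divide: u^3 + u^2 + u - 14 = (u - 2)(u^2 + 3u + 7).
The quadratic u^2 + 3u + 7 has discriminant -19 < 0, so no further real roots.

u = 2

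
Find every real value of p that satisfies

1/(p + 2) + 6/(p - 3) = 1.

Multiply both sides by (p + 2)(p - 3):
(p - 3) + 6(p + 2) = (p + 2)(p - 3).
Expand and collect terms: p² - 8p - 15 = 0.
By the quadratic formula, p = (8 ± √124) / 2, so p ≈ 9.5678 or p ≈ -1.5678.
Neither value makes a denominator zero (p ≠ -2, p ≠ 3), so both are valid.

p = -1.5678 or p = 9.5678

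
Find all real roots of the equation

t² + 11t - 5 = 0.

t = -11.4372 or t = 0.4372

Discriminant: (11)² − 4·1·(-5) = 141.
Quadratic formula: t = (-11 ± √141) / 2.
So t = -11/2 + √(141)/2 ≈ 0.4372 or t = -√(141)/2 - 11/2 ≈ -11.4372.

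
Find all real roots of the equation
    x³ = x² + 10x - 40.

Rearrange: x³ - x² - 10x + 40 = 0.
Possible rational roots are divisors of 40. Testing x = -4 gives 0, so (x + 4) is a factor.
Divide: x³ - x² - 10x + 40 = (x + 4)(x² - 5x + 10).
The quadratic x² - 5x + 10 has discriminant -15 < 0, so no further real roots.

x = -4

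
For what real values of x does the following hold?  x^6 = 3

x = -1.2009 or x = 1.2009

Let u = x^3. The equation becomes u^2 - 3 = 0.
By the quadratic formula, u = sqrt(3) or u = -sqrt(3).
x^3 = sqrt(3) gives x = (sqrt(3))^(1/3) ~= 1.2009.
x^3 = -sqrt(3) gives x = -(sqrt(3))^(1/3) ~= -1.2009.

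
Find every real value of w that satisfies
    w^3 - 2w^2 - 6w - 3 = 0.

w = -1 or w = -0.7913 or w = 3.7913

Possible rational roots are divisors of -3. Testing w = -1 gives 0, so (w + 1) is a factor.
Divide: w^3 - 2w^2 - 6w - 3 = (w + 1)(w^2 - 3w - 3).
Apply the quadratic formula to w^2 - 3w - 3 = 0: w = (3 +/- sqrt(21))/2, i.e. w ~= 3.7913 or w ~= -0.7913.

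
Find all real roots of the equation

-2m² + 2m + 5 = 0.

Discriminant: (2)² − 4·(-2)·5 = 44.
Quadratic formula: m = (-2 ± √44) / (-4).
So m = 1/2 - √(11)/2 ≈ -1.1583 or m = 1/2 + √(11)/2 ≈ 2.1583.

m = -1.1583 or m = 2.1583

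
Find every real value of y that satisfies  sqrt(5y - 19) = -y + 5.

Square both sides: 5y - 19 = (-y + 5)^2.
Expand and rearrange: y^2 - 15y + 44 = 0.
Solving gives y = 11 or y = 4.
Check each candidate in the original equation:
  y = 11: sqrt(36) = 6, while -y + 5 = -6 — extraneous.
  y = 4: sqrt(1) = 1, while -y + 5 = 1 — valid.

y = 4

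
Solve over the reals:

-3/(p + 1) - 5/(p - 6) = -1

p = 0.5628 or p = 12.4372

Multiply both sides by (p + 1)(p - 6):
-3(p - 6) - 5(p + 1) = -(p + 1)(p - 6).
Expand and collect terms: -p² + 13p - 7 = 0.
By the quadratic formula, p = (-13 ± √141) / -2, so p ≈ 0.5628 or p ≈ 12.4372.
Neither value makes a denominator zero (p ≠ -1, p ≠ 6), so both are valid.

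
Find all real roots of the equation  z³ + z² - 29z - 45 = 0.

Possible rational roots are divisors of -45. Testing z = -5 gives 0, so (z + 5) is a factor.
Divide: z³ + z² - 29z - 45 = (z + 5)(z² - 4z - 9).
Apply the quadratic formula to z² - 4z - 9 = 0: z = (4 ± √52)/2, i.e. z ≈ 5.6056 or z ≈ -1.6056.

z = -5 or z = -1.6056 or z = 5.6056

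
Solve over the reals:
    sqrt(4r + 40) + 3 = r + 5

r = 6

Isolate the radical: sqrt(4r + 40) = r + 2.
Square both sides: 4r + 40 = (r + 2)^2.
Expand and rearrange: r^2 - 36 = 0.
Solving gives r = 6 or r = -6.
Check each candidate in the original equation:
  r = 6: sqrt(64) = 8, while r + 2 = 8 — valid.
  r = -6: sqrt(16) = 4, while r + 2 = -4 — extraneous.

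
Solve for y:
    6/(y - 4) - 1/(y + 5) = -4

y = -4.6979 or y = 2.4479

Multiply both sides by (y - 4)(y + 5):
6(y + 5) - (y - 4) = -4(y - 4)(y + 5).
Expand and collect terms: -4y^2 - 9y + 46 = 0.
By the quadratic formula, y = (9 +/- sqrt(817)) / -8, so y ~= -4.6979 or y ~= 2.4479.
Neither value makes a denominator zero (y != 4, y != -5), so both are valid.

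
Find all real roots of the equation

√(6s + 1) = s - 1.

Square both sides: 6s + 1 = (s - 1)².
Expand and rearrange: s² - 8s = 0.
Solving gives s = 8 or s = 0.
Check each candidate in the original equation:
  s = 8: √(49) = 7, while s - 1 = 7 — valid.
  s = 0: √(1) = 1, while s - 1 = -1 — extraneous.

s = 8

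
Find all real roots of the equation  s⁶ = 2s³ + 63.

s = -1.9129 or s = 2.0801

Let u = s³. The equation becomes u² - 2u - 63 = 0.
Factor: (u + 7)(u - 9) = 0, so u = -7 or u = 9.
s³ = -7 gives s = -∛(7) ≈ -1.9129.
s³ = 9 gives s = ∛(9) ≈ 2.0801.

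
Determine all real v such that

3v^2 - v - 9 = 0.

v = -1.5734 or v = 1.9067

Discriminant: (-1)^2 - 4*3*(-9) = 109.
Quadratic formula: v = (1 +/- sqrt(109)) / 6.
So v = 1/6 + sqrt(109)/6 ~= 1.9067 or v = 1/6 - sqrt(109)/6 ~= -1.5734.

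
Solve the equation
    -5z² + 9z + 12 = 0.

z = -0.8916 or z = 2.6916

Discriminant: (9)² − 4·(-5)·12 = 321.
Quadratic formula: z = (-9 ± √321) / (-10).
So z = 9/10 - √(321)/10 ≈ -0.8916 or z = 9/10 + √(321)/10 ≈ 2.6916.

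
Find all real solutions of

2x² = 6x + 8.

x = -1 or x = 4

Bring every term to one side: 2x² - 6x - 8 = 0.
Factor: 2(x - 4)(x + 1) = 0.
So x = 4 or x = -1.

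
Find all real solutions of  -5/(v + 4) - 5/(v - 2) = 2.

Multiply both sides by (v + 4)(v - 2):
-5(v - 2) - 5(v + 4) = 2(v + 4)(v - 2).
Expand and collect terms: 2v² + 14v - 6 = 0.
By the quadratic formula, v = (-14 ± √244) / 4, so v ≈ 0.4051 or v ≈ -7.4051.
Neither value makes a denominator zero (v ≠ -4, v ≠ 2), so both are valid.

v = -7.4051 or v = 0.4051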